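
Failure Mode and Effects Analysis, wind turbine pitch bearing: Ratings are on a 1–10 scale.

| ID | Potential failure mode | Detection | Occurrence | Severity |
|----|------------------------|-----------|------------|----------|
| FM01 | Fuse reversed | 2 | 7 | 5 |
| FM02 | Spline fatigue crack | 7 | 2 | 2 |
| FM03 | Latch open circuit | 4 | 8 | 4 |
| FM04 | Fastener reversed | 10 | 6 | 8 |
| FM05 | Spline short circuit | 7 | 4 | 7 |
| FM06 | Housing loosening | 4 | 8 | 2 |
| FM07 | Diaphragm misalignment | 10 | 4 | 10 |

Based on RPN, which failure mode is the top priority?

RPN = Severity × Occurrence × Detection:
  FM01: 5 × 7 × 2 = 70
  FM02: 2 × 2 × 7 = 28
  FM03: 4 × 8 × 4 = 128
  FM04: 8 × 6 × 10 = 480
  FM05: 7 × 4 × 7 = 196
  FM06: 2 × 8 × 4 = 64
  FM07: 10 × 4 × 10 = 400
Highest RPN is 480 → FM04.

FM04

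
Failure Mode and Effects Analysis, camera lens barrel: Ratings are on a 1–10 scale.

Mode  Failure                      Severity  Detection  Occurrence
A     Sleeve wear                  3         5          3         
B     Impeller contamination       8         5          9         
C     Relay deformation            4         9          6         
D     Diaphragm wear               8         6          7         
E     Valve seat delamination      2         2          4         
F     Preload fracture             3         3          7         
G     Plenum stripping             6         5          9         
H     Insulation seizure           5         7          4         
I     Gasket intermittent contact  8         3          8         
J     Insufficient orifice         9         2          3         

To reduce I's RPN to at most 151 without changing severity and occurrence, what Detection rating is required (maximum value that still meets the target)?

I: S=8, O=8, D=3 → current RPN = 192.
Fixed product = 64. Need 64 × D ≤ 151, so D ≤ 151/64 = 2.36.
Maximum integer Detection rating = 2 (gives RPN 128; D=3 would give 192 > 151).

2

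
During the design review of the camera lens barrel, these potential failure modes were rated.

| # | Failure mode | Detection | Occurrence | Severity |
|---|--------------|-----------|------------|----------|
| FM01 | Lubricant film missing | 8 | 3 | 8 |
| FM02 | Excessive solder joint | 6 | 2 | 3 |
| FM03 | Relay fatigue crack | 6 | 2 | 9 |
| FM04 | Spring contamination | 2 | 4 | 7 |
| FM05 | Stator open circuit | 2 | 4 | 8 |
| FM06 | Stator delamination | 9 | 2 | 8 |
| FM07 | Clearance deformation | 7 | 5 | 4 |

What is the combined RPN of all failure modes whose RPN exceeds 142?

RPN = Severity × Occurrence × Detection:
  FM01: 8 × 3 × 8 = 192
  FM02: 3 × 2 × 6 = 36
  FM03: 9 × 2 × 6 = 108
  FM04: 7 × 4 × 2 = 56
  FM05: 8 × 4 × 2 = 64
  FM06: 8 × 2 × 9 = 144
  FM07: 4 × 5 × 7 = 140
RPN > 142: FM01 (192), FM06 (144).
Sum: 192 + 144 = 336.

336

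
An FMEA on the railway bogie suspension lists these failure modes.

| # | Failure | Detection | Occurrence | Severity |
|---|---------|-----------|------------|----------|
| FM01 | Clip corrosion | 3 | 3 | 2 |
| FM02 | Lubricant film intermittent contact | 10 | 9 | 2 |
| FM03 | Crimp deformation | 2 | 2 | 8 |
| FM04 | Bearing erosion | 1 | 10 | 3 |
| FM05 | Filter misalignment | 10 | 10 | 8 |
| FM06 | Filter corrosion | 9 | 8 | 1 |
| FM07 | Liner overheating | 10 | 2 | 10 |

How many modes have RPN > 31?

5

RPN = Severity × Occurrence × Detection:
  FM01: 2 × 3 × 3 = 18
  FM02: 2 × 9 × 10 = 180
  FM03: 8 × 2 × 2 = 32
  FM04: 3 × 10 × 1 = 30
  FM05: 8 × 10 × 10 = 800
  FM06: 1 × 8 × 9 = 72
  FM07: 10 × 2 × 10 = 200
Modes with RPN > 31: FM02 (180), FM03 (32), FM05 (800), FM06 (72), FM07 (200) → 5.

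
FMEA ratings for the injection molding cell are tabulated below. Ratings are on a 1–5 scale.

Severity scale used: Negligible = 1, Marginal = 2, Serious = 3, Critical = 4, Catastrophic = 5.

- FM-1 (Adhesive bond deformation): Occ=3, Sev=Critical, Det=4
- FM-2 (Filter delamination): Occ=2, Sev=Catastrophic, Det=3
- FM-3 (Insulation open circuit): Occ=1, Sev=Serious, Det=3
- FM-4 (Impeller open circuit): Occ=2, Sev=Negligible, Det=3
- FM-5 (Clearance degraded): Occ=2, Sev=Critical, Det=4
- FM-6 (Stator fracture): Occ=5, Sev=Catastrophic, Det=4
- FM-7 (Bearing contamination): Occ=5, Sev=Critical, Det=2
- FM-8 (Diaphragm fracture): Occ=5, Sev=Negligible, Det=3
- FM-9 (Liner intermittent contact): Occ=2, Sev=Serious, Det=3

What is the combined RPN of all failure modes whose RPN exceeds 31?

220

RPN = Severity × Occurrence × Detection:
  FM-1: 4 × 3 × 4 = 48
  FM-2: 5 × 2 × 3 = 30
  FM-3: 3 × 1 × 3 = 9
  FM-4: 1 × 2 × 3 = 6
  FM-5: 4 × 2 × 4 = 32
  FM-6: 5 × 5 × 4 = 100
  FM-7: 4 × 5 × 2 = 40
  FM-8: 1 × 5 × 3 = 15
  FM-9: 3 × 2 × 3 = 18
RPN > 31: FM-1 (48), FM-5 (32), FM-6 (100), FM-7 (40).
Sum: 48 + 32 + 100 + 40 = 220.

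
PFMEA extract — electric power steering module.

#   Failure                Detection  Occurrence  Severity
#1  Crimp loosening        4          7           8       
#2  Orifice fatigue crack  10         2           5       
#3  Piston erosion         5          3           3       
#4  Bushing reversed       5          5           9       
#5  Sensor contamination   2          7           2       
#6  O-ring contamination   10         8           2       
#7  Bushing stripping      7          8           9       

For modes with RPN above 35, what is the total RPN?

1258

RPN = Severity × Occurrence × Detection:
  #1: 8 × 7 × 4 = 224
  #2: 5 × 2 × 10 = 100
  #3: 3 × 3 × 5 = 45
  #4: 9 × 5 × 5 = 225
  #5: 2 × 7 × 2 = 28
  #6: 2 × 8 × 10 = 160
  #7: 9 × 8 × 7 = 504
RPN > 35: #1 (224), #2 (100), #3 (45), #4 (225), #6 (160), #7 (504).
Sum: 224 + 100 + 45 + 225 + 160 + 504 = 1258.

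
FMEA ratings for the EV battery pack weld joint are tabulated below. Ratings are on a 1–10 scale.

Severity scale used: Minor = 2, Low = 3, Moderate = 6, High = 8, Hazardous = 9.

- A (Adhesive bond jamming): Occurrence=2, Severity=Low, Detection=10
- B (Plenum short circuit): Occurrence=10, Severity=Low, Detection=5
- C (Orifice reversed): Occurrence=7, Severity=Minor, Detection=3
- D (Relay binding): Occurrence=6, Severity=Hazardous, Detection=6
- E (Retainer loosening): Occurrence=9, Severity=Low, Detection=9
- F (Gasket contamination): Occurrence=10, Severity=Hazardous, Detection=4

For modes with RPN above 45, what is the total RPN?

1137

RPN = Severity × Occurrence × Detection:
  A: 3 × 2 × 10 = 60
  B: 3 × 10 × 5 = 150
  C: 2 × 7 × 3 = 42
  D: 9 × 6 × 6 = 324
  E: 3 × 9 × 9 = 243
  F: 9 × 10 × 4 = 360
RPN > 45: A (60), B (150), D (324), E (243), F (360).
Sum: 60 + 150 + 324 + 243 + 360 = 1137.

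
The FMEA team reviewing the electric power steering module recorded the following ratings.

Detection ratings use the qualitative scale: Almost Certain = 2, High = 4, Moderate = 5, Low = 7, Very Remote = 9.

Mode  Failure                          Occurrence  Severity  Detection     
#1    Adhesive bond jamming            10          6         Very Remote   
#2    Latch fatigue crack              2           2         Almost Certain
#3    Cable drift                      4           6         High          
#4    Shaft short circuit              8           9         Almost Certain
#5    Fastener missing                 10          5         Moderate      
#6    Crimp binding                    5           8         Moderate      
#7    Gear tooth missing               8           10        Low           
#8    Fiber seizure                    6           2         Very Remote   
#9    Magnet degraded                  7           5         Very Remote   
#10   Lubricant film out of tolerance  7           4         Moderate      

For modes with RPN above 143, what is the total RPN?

RPN = Severity × Occurrence × Detection:
  #1: 6 × 10 × 9 = 540
  #2: 2 × 2 × 2 = 8
  #3: 6 × 4 × 4 = 96
  #4: 9 × 8 × 2 = 144
  #5: 5 × 10 × 5 = 250
  #6: 8 × 5 × 5 = 200
  #7: 10 × 8 × 7 = 560
  #8: 2 × 6 × 9 = 108
  #9: 5 × 7 × 9 = 315
  #10: 4 × 7 × 5 = 140
RPN > 143: #1 (540), #4 (144), #5 (250), #6 (200), #7 (560), #9 (315).
Sum: 540 + 144 + 250 + 200 + 560 + 315 = 2009.

2009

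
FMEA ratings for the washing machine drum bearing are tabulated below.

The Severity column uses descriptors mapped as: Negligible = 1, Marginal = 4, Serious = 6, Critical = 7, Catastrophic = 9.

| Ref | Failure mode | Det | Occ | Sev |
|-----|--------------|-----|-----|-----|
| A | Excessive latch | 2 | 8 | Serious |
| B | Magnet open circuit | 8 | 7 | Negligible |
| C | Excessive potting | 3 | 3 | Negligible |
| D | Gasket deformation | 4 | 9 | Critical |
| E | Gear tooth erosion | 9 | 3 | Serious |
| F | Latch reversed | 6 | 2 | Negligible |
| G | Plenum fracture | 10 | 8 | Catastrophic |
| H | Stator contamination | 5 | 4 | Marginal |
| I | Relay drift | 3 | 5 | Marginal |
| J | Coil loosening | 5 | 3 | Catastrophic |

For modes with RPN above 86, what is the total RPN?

1365

RPN = Severity × Occurrence × Detection:
  A: 6 × 8 × 2 = 96
  B: 1 × 7 × 8 = 56
  C: 1 × 3 × 3 = 9
  D: 7 × 9 × 4 = 252
  E: 6 × 3 × 9 = 162
  F: 1 × 2 × 6 = 12
  G: 9 × 8 × 10 = 720
  H: 4 × 4 × 5 = 80
  I: 4 × 5 × 3 = 60
  J: 9 × 3 × 5 = 135
RPN > 86: A (96), D (252), E (162), G (720), J (135).
Sum: 96 + 252 + 162 + 720 + 135 = 1365.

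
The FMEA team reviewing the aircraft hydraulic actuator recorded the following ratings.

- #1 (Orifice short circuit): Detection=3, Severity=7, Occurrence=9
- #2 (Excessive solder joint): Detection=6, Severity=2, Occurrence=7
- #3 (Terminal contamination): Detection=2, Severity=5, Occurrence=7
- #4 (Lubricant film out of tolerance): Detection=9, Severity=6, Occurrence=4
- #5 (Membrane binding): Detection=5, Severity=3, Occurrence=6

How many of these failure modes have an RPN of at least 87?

3

RPN = Severity × Occurrence × Detection:
  #1: 7 × 9 × 3 = 189
  #2: 2 × 7 × 6 = 84
  #3: 5 × 7 × 2 = 70
  #4: 6 × 4 × 9 = 216
  #5: 3 × 6 × 5 = 90
Modes with RPN ≥ 87: #1 (189), #4 (216), #5 (90) → 3.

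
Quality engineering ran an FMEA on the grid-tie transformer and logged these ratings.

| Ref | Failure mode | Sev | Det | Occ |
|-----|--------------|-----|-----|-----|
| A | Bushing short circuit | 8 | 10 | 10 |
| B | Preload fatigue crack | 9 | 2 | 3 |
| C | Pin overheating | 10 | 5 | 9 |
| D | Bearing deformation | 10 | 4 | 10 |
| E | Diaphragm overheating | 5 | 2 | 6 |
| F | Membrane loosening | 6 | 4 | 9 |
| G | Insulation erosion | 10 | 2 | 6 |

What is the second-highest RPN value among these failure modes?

RPN = Severity × Occurrence × Detection:
  A: 8 × 10 × 10 = 800
  B: 9 × 3 × 2 = 54
  C: 10 × 9 × 5 = 450
  D: 10 × 10 × 4 = 400
  E: 5 × 6 × 2 = 60
  F: 6 × 9 × 4 = 216
  G: 10 × 6 × 2 = 120
Sorted descending: 800, 450, 400, 216, 120, 60, 54.
The second-highest RPN is 450 (C).

450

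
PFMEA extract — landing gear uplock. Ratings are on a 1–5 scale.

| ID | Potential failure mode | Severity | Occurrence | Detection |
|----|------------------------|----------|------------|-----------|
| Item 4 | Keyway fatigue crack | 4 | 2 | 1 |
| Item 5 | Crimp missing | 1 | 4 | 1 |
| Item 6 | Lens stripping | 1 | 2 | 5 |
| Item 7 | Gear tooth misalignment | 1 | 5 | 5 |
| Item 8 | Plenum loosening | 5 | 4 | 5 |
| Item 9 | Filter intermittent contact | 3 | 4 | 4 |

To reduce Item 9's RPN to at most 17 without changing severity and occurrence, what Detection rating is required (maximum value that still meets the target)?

1

Item 9: S=3, O=4, D=4 → current RPN = 48.
Fixed product = 12. Need 12 × D ≤ 17, so D ≤ 17/12 = 1.42.
Maximum integer Detection rating = 1 (gives RPN 12; D=2 would give 24 > 17).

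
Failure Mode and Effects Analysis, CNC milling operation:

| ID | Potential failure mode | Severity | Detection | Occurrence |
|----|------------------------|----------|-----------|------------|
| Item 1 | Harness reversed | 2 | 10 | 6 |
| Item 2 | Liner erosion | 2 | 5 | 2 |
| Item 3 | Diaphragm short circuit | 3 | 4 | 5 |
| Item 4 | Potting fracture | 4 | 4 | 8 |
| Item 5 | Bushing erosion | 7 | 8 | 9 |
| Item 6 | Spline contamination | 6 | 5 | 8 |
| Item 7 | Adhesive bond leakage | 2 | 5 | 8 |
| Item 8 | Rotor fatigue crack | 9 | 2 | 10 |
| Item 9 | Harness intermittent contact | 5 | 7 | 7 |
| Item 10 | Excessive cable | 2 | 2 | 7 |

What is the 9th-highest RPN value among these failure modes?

RPN = Severity × Occurrence × Detection:
  Item 1: 2 × 6 × 10 = 120
  Item 2: 2 × 2 × 5 = 20
  Item 3: 3 × 5 × 4 = 60
  Item 4: 4 × 8 × 4 = 128
  Item 5: 7 × 9 × 8 = 504
  Item 6: 6 × 8 × 5 = 240
  Item 7: 2 × 8 × 5 = 80
  Item 8: 9 × 10 × 2 = 180
  Item 9: 5 × 7 × 7 = 245
  Item 10: 2 × 7 × 2 = 28
Sorted descending: 504, 245, 240, 180, 128, 120, 80, 60, 28, 20.
The 9th-highest RPN is 28 (Item 10).

28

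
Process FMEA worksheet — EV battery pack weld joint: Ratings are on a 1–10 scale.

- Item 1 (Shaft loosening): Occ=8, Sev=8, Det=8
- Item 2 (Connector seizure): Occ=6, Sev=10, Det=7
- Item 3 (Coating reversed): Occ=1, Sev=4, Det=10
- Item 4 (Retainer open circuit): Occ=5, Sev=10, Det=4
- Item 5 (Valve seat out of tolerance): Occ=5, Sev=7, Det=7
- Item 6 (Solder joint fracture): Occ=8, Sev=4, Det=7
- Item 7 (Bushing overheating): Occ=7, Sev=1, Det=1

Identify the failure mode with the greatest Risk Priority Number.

Item 1

RPN = Severity × Occurrence × Detection:
  Item 1: 8 × 8 × 8 = 512
  Item 2: 10 × 6 × 7 = 420
  Item 3: 4 × 1 × 10 = 40
  Item 4: 10 × 5 × 4 = 200
  Item 5: 7 × 5 × 7 = 245
  Item 6: 4 × 8 × 7 = 224
  Item 7: 1 × 7 × 1 = 7
Highest RPN is 512 → Item 1.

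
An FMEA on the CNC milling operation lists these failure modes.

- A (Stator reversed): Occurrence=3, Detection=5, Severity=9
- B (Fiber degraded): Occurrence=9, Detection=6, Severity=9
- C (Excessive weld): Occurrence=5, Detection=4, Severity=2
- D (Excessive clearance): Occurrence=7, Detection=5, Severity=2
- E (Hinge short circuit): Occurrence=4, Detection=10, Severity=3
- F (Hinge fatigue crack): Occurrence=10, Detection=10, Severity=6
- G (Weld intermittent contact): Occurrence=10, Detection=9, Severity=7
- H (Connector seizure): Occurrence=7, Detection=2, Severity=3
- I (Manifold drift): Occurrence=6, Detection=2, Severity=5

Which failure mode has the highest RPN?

G

RPN = Severity × Occurrence × Detection:
  A: 9 × 3 × 5 = 135
  B: 9 × 9 × 6 = 486
  C: 2 × 5 × 4 = 40
  D: 2 × 7 × 5 = 70
  E: 3 × 4 × 10 = 120
  F: 6 × 10 × 10 = 600
  G: 7 × 10 × 9 = 630
  H: 3 × 7 × 2 = 42
  I: 5 × 6 × 2 = 60
Highest RPN is 630 → G.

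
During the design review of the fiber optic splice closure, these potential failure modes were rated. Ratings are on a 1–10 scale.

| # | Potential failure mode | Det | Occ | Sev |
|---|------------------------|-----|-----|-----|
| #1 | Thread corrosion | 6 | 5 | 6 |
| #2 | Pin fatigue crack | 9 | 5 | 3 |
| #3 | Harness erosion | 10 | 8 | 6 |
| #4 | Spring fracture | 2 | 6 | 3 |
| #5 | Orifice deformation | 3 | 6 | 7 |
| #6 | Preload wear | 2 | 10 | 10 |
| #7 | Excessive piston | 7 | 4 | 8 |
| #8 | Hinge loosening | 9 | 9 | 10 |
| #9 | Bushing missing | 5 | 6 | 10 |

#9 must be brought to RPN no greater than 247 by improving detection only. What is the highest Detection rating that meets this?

#9: S=10, O=6, D=5 → current RPN = 300.
Fixed product = 60. Need 60 × D ≤ 247, so D ≤ 247/60 = 4.12.
Maximum integer Detection rating = 4 (gives RPN 240; D=5 would give 300 > 247).

4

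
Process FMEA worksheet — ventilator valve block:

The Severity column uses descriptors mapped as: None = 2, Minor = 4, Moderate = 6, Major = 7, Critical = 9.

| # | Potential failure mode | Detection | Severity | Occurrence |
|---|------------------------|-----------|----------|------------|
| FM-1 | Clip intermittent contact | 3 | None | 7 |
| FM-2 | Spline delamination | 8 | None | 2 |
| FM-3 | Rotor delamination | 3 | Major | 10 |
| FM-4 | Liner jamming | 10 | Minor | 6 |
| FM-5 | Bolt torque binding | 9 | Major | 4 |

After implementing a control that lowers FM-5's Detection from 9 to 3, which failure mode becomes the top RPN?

FM-4

RPN = Severity × Occurrence × Detection:
  FM-1: 2 × 7 × 3 = 42
  FM-2: 2 × 2 × 8 = 32
  FM-3: 7 × 10 × 3 = 210
  FM-4: 4 × 6 × 10 = 240
  FM-5: 7 × 4 × 9 = 252
After action: FM-5 → 7 × 4 × 3 = 84.
Revised RPNs: FM-4=240, FM-3=210, FM-5=84, FM-1=42, FM-2=32.
Highest is now FM-4 (240).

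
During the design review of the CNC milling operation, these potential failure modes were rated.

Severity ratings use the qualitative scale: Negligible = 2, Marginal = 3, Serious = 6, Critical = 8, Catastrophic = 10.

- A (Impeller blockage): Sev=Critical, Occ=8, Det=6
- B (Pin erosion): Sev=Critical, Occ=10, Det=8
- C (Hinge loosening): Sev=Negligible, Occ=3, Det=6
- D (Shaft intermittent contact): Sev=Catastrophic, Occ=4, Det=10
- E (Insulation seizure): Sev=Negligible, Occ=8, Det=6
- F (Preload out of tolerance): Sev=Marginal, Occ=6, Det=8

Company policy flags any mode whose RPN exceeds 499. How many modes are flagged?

RPN = Severity × Occurrence × Detection:
  A: 8 × 8 × 6 = 384
  B: 8 × 10 × 8 = 640
  C: 2 × 3 × 6 = 36
  D: 10 × 4 × 10 = 400
  E: 2 × 8 × 6 = 96
  F: 3 × 6 × 8 = 144
Modes with RPN > 499: B (640) → 1.

1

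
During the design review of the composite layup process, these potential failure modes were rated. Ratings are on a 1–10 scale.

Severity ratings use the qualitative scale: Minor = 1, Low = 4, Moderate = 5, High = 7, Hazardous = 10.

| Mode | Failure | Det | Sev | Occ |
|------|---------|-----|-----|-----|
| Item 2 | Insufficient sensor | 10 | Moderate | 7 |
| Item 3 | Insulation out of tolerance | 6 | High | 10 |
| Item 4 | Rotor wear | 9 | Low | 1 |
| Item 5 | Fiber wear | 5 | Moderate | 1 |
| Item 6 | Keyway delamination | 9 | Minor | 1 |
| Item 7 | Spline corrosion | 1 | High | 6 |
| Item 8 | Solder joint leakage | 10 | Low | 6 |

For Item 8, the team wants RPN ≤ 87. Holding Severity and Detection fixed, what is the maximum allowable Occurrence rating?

Item 8: S=4, O=6, D=10 → current RPN = 240.
Fixed product = 40. Need 40 × O ≤ 87, so O ≤ 87/40 = 2.17.
Maximum integer Occurrence rating = 2 (gives RPN 80; O=3 would give 120 > 87).

2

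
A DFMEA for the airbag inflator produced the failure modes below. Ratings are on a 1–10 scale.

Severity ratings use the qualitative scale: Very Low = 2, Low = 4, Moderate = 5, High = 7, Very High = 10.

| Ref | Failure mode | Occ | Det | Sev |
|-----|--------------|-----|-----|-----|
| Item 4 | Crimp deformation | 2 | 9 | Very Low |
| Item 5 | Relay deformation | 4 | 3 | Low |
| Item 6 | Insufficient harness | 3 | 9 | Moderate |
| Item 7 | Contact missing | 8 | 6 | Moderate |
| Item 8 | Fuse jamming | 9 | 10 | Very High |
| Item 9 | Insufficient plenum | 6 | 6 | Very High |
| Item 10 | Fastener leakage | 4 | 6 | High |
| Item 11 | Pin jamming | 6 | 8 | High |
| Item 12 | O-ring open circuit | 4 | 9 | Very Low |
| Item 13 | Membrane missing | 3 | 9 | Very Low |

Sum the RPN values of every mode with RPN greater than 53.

RPN = Severity × Occurrence × Detection:
  Item 4: 2 × 2 × 9 = 36
  Item 5: 4 × 4 × 3 = 48
  Item 6: 5 × 3 × 9 = 135
  Item 7: 5 × 8 × 6 = 240
  Item 8: 10 × 9 × 10 = 900
  Item 9: 10 × 6 × 6 = 360
  Item 10: 7 × 4 × 6 = 168
  Item 11: 7 × 6 × 8 = 336
  Item 12: 2 × 4 × 9 = 72
  Item 13: 2 × 3 × 9 = 54
RPN > 53: Item 6 (135), Item 7 (240), Item 8 (900), Item 9 (360), Item 10 (168), Item 11 (336), Item 12 (72), Item 13 (54).
Sum: 135 + 240 + 900 + 360 + 168 + 336 + 72 + 54 = 2265.

2265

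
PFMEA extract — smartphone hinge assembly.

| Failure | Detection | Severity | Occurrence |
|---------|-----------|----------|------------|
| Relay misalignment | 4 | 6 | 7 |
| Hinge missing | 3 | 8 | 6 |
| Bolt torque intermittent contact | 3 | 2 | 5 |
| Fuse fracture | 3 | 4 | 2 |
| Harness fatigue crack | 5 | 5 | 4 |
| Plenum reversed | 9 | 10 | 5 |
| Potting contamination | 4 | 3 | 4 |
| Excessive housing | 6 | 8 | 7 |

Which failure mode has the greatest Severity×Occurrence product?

Excessive housing

Criticality = Severity × Occurrence:
  Relay misalignment: 6 × 7 = 42
  Hinge missing: 8 × 6 = 48
  Bolt torque intermittent contact: 2 × 5 = 10
  Fuse fracture: 4 × 2 = 8
  Harness fatigue crack: 5 × 4 = 20
  Plenum reversed: 10 × 5 = 50
  Potting contamination: 3 × 4 = 12
  Excessive housing: 8 × 7 = 56
Highest criticality is 56 → Excessive housing.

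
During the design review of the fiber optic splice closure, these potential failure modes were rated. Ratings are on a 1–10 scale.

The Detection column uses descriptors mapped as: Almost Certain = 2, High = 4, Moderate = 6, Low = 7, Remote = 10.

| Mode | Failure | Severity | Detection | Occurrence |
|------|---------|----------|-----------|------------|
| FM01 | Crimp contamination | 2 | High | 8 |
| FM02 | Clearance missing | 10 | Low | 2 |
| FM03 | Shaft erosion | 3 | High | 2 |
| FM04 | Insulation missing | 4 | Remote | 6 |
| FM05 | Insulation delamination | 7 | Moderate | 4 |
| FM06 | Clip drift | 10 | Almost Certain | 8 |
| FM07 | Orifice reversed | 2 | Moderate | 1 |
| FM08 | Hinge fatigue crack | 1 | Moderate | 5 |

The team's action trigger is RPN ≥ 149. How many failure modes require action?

3

RPN = Severity × Occurrence × Detection:
  FM01: 2 × 8 × 4 = 64
  FM02: 10 × 2 × 7 = 140
  FM03: 3 × 2 × 4 = 24
  FM04: 4 × 6 × 10 = 240
  FM05: 7 × 4 × 6 = 168
  FM06: 10 × 8 × 2 = 160
  FM07: 2 × 1 × 6 = 12
  FM08: 1 × 5 × 6 = 30
Modes with RPN ≥ 149: FM04 (240), FM05 (168), FM06 (160) → 3.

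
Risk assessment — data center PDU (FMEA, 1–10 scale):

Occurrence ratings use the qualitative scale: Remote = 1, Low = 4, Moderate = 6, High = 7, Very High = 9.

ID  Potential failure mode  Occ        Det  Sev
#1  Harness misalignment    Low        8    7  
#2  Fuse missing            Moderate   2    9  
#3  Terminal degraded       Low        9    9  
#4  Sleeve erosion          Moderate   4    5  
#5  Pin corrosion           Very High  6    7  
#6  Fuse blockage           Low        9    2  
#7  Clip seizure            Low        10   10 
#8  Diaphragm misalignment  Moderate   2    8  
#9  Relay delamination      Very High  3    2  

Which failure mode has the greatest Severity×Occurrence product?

#5

Criticality = Severity × Occurrence:
  #1: 7 × 4 = 28
  #2: 9 × 6 = 54
  #3: 9 × 4 = 36
  #4: 5 × 6 = 30
  #5: 7 × 9 = 63
  #6: 2 × 4 = 8
  #7: 10 × 4 = 40
  #8: 8 × 6 = 48
  #9: 2 × 9 = 18
Highest criticality is 63 → #5.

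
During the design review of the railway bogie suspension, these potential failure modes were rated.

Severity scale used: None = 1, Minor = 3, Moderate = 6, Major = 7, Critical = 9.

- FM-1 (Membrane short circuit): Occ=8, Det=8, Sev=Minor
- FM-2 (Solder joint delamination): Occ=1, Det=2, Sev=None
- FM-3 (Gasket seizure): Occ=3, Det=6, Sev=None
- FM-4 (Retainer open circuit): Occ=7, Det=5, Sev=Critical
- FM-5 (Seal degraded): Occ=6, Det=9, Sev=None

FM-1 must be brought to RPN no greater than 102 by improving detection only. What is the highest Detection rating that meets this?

FM-1: S=3, O=8, D=8 → current RPN = 192.
Fixed product = 24. Need 24 × D ≤ 102, so D ≤ 102/24 = 4.25.
Maximum integer Detection rating = 4 (gives RPN 96; D=5 would give 120 > 102).

4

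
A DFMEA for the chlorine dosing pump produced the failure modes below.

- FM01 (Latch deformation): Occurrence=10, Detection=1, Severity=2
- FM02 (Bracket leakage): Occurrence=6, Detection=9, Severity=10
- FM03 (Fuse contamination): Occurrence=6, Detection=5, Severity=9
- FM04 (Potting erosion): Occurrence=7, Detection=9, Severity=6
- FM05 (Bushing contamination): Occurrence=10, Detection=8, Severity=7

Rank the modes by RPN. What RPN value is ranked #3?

378

RPN = Severity × Occurrence × Detection:
  FM01: 2 × 10 × 1 = 20
  FM02: 10 × 6 × 9 = 540
  FM03: 9 × 6 × 5 = 270
  FM04: 6 × 7 × 9 = 378
  FM05: 7 × 10 × 8 = 560
Sorted descending: 560, 540, 378, 270, 20.
The third-highest RPN is 378 (FM04).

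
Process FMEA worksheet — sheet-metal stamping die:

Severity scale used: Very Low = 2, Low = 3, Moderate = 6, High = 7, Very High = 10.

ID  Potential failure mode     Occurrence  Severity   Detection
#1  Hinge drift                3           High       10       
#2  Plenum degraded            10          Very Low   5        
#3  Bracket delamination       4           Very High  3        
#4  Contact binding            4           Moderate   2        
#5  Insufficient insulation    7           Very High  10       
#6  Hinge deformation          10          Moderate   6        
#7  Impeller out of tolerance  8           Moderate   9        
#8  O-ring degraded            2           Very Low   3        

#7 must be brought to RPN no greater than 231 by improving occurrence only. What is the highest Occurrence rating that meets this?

4

#7: S=6, O=8, D=9 → current RPN = 432.
Fixed product = 54. Need 54 × O ≤ 231, so O ≤ 231/54 = 4.28.
Maximum integer Occurrence rating = 4 (gives RPN 216; O=5 would give 270 > 231).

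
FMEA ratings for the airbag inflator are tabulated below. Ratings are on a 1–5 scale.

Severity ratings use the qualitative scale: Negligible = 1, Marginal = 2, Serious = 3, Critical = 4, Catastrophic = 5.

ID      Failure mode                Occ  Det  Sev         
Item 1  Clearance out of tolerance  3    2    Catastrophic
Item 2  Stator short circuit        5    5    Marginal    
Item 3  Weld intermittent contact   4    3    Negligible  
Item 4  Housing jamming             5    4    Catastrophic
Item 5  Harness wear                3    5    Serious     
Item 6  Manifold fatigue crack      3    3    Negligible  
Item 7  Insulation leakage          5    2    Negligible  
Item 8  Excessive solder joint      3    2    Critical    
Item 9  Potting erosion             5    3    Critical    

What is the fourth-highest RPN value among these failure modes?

45

RPN = Severity × Occurrence × Detection:
  Item 1: 5 × 3 × 2 = 30
  Item 2: 2 × 5 × 5 = 50
  Item 3: 1 × 4 × 3 = 12
  Item 4: 5 × 5 × 4 = 100
  Item 5: 3 × 3 × 5 = 45
  Item 6: 1 × 3 × 3 = 9
  Item 7: 1 × 5 × 2 = 10
  Item 8: 4 × 3 × 2 = 24
  Item 9: 4 × 5 × 3 = 60
Sorted descending: 100, 60, 50, 45, 30, 24, 12, 10, 9.
The fourth-highest RPN is 45 (Item 5).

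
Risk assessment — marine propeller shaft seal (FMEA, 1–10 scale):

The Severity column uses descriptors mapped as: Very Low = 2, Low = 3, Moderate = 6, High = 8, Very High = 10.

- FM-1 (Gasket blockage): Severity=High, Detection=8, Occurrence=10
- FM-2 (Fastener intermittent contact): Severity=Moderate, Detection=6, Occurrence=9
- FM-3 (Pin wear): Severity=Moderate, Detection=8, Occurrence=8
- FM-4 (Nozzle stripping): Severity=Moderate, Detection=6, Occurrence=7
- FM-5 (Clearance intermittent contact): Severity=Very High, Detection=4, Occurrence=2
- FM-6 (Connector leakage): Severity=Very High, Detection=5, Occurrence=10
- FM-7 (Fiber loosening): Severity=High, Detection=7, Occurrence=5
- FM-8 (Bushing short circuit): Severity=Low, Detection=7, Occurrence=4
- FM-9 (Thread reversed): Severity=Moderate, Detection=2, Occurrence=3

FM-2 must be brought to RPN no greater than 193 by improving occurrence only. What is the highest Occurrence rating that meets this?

FM-2: S=6, O=9, D=6 → current RPN = 324.
Fixed product = 36. Need 36 × O ≤ 193, so O ≤ 193/36 = 5.36.
Maximum integer Occurrence rating = 5 (gives RPN 180; O=6 would give 216 > 193).

5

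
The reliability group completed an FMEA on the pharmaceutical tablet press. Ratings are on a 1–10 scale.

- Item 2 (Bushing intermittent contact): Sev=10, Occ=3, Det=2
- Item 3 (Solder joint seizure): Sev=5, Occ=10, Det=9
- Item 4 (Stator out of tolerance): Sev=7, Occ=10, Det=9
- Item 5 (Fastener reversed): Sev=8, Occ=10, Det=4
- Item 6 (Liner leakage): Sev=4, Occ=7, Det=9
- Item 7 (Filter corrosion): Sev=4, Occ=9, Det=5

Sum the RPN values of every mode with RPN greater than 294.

1400

RPN = Severity × Occurrence × Detection:
  Item 2: 10 × 3 × 2 = 60
  Item 3: 5 × 10 × 9 = 450
  Item 4: 7 × 10 × 9 = 630
  Item 5: 8 × 10 × 4 = 320
  Item 6: 4 × 7 × 9 = 252
  Item 7: 4 × 9 × 5 = 180
RPN > 294: Item 3 (450), Item 4 (630), Item 5 (320).
Sum: 450 + 630 + 320 = 1400.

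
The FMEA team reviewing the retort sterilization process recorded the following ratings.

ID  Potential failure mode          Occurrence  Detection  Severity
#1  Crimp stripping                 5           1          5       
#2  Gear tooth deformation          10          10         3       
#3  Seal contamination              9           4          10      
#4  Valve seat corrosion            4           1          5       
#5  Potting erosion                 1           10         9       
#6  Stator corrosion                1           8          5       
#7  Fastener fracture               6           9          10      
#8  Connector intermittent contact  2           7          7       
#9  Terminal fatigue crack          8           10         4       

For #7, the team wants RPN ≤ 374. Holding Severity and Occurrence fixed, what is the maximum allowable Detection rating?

#7: S=10, O=6, D=9 → current RPN = 540.
Fixed product = 60. Need 60 × D ≤ 374, so D ≤ 374/60 = 6.23.
Maximum integer Detection rating = 6 (gives RPN 360; D=7 would give 420 > 374).

6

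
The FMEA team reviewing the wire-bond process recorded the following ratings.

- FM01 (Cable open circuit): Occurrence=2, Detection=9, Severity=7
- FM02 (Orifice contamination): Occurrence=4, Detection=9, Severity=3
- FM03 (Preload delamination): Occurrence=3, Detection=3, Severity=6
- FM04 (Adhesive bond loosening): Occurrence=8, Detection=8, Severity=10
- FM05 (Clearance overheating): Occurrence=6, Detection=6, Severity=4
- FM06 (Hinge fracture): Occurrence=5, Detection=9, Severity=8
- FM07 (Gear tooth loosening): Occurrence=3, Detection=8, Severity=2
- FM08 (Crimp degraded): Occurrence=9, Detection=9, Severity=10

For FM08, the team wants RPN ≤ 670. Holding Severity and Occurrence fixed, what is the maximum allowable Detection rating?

7

FM08: S=10, O=9, D=9 → current RPN = 810.
Fixed product = 90. Need 90 × D ≤ 670, so D ≤ 670/90 = 7.44.
Maximum integer Detection rating = 7 (gives RPN 630; D=8 would give 720 > 670).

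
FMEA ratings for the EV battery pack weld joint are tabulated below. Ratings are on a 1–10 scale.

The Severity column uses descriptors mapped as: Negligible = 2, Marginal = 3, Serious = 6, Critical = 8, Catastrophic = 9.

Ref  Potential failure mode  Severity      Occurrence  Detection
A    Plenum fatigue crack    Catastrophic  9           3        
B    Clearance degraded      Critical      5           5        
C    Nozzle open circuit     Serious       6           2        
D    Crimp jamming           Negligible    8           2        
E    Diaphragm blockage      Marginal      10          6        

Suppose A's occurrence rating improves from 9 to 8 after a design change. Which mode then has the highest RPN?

RPN = Severity × Occurrence × Detection:
  A: 9 × 9 × 3 = 243
  B: 8 × 5 × 5 = 200
  C: 6 × 6 × 2 = 72
  D: 2 × 8 × 2 = 32
  E: 3 × 10 × 6 = 180
After action: A → 9 × 8 × 3 = 216.
Revised RPNs: A=216, B=200, E=180, C=72, D=32.
Highest is now A (216).

A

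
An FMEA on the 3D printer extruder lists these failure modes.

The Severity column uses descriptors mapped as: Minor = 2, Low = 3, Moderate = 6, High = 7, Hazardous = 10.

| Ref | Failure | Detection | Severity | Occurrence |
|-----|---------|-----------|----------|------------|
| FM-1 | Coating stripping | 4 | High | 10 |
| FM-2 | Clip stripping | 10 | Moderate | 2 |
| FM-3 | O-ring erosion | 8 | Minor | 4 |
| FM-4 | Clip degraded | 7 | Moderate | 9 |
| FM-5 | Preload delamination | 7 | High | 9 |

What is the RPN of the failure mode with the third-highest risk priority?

280

RPN = Severity × Occurrence × Detection:
  FM-1: 7 × 10 × 4 = 280
  FM-2: 6 × 2 × 10 = 120
  FM-3: 2 × 4 × 8 = 64
  FM-4: 6 × 9 × 7 = 378
  FM-5: 7 × 9 × 7 = 441
Sorted descending: 441, 378, 280, 120, 64.
The third-highest RPN is 280 (FM-1).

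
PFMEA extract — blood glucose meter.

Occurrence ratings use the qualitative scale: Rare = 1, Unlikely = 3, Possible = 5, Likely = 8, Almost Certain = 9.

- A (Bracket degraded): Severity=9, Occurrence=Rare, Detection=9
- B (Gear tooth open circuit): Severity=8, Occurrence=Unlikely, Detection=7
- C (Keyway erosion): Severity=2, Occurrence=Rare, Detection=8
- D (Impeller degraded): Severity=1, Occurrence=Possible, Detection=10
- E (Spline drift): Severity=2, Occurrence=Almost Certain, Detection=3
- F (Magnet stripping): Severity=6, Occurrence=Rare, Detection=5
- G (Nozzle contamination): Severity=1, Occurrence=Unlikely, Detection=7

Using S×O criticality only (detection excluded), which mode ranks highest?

B

Criticality = Severity × Occurrence:
  A: 9 × 1 = 9
  B: 8 × 3 = 24
  C: 2 × 1 = 2
  D: 1 × 5 = 5
  E: 2 × 9 = 18
  F: 6 × 1 = 6
  G: 1 × 3 = 3
Highest criticality is 24 → B.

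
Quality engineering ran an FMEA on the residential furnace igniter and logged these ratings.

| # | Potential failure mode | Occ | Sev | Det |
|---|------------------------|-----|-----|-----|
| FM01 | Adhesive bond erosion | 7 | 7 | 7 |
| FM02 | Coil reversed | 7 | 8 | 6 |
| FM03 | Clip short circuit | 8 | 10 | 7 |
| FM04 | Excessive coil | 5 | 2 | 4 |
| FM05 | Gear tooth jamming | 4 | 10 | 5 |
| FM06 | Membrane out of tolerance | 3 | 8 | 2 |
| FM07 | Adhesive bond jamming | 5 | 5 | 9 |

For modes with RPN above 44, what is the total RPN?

RPN = Severity × Occurrence × Detection:
  FM01: 7 × 7 × 7 = 343
  FM02: 8 × 7 × 6 = 336
  FM03: 10 × 8 × 7 = 560
  FM04: 2 × 5 × 4 = 40
  FM05: 10 × 4 × 5 = 200
  FM06: 8 × 3 × 2 = 48
  FM07: 5 × 5 × 9 = 225
RPN > 44: FM01 (343), FM02 (336), FM03 (560), FM05 (200), FM06 (48), FM07 (225).
Sum: 343 + 336 + 560 + 200 + 48 + 225 = 1712.

1712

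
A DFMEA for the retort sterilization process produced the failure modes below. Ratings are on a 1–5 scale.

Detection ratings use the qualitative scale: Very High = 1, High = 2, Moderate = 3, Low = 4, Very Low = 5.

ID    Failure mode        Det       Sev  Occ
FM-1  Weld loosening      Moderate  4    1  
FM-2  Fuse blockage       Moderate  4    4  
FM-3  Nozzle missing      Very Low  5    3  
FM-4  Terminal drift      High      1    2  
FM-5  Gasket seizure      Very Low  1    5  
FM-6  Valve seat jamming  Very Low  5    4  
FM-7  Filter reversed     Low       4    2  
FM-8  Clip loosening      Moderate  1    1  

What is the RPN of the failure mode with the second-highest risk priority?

RPN = Severity × Occurrence × Detection:
  FM-1: 4 × 1 × 3 = 12
  FM-2: 4 × 4 × 3 = 48
  FM-3: 5 × 3 × 5 = 75
  FM-4: 1 × 2 × 2 = 4
  FM-5: 1 × 5 × 5 = 25
  FM-6: 5 × 4 × 5 = 100
  FM-7: 4 × 2 × 4 = 32
  FM-8: 1 × 1 × 3 = 3
Sorted descending: 100, 75, 48, 32, 25, 12, 4, 3.
The second-highest RPN is 75 (FM-3).

75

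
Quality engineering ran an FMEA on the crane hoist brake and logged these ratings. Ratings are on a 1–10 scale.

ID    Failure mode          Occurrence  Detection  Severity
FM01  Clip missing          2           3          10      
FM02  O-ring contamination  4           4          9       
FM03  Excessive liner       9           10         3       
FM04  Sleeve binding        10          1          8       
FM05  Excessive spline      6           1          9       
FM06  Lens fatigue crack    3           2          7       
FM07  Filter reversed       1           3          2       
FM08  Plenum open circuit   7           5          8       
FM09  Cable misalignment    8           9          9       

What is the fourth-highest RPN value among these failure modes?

RPN = Severity × Occurrence × Detection:
  FM01: 10 × 2 × 3 = 60
  FM02: 9 × 4 × 4 = 144
  FM03: 3 × 9 × 10 = 270
  FM04: 8 × 10 × 1 = 80
  FM05: 9 × 6 × 1 = 54
  FM06: 7 × 3 × 2 = 42
  FM07: 2 × 1 × 3 = 6
  FM08: 8 × 7 × 5 = 280
  FM09: 9 × 8 × 9 = 648
Sorted descending: 648, 280, 270, 144, 80, 60, 54, 42, 6.
The fourth-highest RPN is 144 (FM02).

144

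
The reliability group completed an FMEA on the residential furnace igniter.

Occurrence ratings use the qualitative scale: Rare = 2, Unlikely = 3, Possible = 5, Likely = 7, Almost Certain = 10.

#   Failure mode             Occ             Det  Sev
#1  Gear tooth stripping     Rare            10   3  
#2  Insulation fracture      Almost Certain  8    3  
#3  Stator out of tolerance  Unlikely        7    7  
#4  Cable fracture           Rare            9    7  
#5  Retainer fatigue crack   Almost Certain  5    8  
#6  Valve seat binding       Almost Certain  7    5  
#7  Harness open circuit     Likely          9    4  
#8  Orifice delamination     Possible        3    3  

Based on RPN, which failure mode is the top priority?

RPN = Severity × Occurrence × Detection:
  #1: 3 × 2 × 10 = 60
  #2: 3 × 10 × 8 = 240
  #3: 7 × 3 × 7 = 147
  #4: 7 × 2 × 9 = 126
  #5: 8 × 10 × 5 = 400
  #6: 5 × 10 × 7 = 350
  #7: 4 × 7 × 9 = 252
  #8: 3 × 5 × 3 = 45
Highest RPN is 400 → #5.

#5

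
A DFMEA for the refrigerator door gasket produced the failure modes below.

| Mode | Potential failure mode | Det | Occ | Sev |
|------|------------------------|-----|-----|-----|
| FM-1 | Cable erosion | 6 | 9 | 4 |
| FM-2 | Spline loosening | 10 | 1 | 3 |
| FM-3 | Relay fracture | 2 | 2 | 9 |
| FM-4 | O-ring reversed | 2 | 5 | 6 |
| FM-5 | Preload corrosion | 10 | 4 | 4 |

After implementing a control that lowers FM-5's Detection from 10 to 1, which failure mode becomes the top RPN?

FM-1

RPN = Severity × Occurrence × Detection:
  FM-1: 4 × 9 × 6 = 216
  FM-2: 3 × 1 × 10 = 30
  FM-3: 9 × 2 × 2 = 36
  FM-4: 6 × 5 × 2 = 60
  FM-5: 4 × 4 × 10 = 160
After action: FM-5 → 4 × 4 × 1 = 16.
Revised RPNs: FM-1=216, FM-4=60, FM-3=36, FM-2=30, FM-5=16.
Highest is now FM-1 (216).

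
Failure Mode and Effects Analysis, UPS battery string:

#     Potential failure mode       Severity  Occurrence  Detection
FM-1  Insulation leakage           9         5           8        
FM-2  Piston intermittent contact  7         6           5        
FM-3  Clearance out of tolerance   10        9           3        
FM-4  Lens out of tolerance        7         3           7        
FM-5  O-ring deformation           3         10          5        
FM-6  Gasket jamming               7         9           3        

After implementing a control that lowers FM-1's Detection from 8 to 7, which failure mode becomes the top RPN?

FM-1

RPN = Severity × Occurrence × Detection:
  FM-1: 9 × 5 × 8 = 360
  FM-2: 7 × 6 × 5 = 210
  FM-3: 10 × 9 × 3 = 270
  FM-4: 7 × 3 × 7 = 147
  FM-5: 3 × 10 × 5 = 150
  FM-6: 7 × 9 × 3 = 189
After action: FM-1 → 9 × 5 × 7 = 315.
Revised RPNs: FM-1=315, FM-3=270, FM-2=210, FM-6=189, FM-5=150, FM-4=147.
Highest is now FM-1 (315).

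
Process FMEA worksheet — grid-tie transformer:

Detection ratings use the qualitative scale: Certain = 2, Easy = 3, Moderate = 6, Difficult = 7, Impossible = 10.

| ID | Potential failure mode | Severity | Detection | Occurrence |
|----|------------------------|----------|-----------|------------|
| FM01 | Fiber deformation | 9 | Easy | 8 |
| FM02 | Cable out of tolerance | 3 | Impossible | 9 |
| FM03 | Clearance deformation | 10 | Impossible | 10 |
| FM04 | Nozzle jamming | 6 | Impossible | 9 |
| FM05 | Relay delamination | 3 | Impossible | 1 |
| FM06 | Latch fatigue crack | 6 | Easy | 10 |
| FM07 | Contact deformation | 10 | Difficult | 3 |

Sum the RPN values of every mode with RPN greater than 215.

2026

RPN = Severity × Occurrence × Detection:
  FM01: 9 × 8 × 3 = 216
  FM02: 3 × 9 × 10 = 270
  FM03: 10 × 10 × 10 = 1000
  FM04: 6 × 9 × 10 = 540
  FM05: 3 × 1 × 10 = 30
  FM06: 6 × 10 × 3 = 180
  FM07: 10 × 3 × 7 = 210
RPN > 215: FM01 (216), FM02 (270), FM03 (1000), FM04 (540).
Sum: 216 + 270 + 1000 + 540 = 2026.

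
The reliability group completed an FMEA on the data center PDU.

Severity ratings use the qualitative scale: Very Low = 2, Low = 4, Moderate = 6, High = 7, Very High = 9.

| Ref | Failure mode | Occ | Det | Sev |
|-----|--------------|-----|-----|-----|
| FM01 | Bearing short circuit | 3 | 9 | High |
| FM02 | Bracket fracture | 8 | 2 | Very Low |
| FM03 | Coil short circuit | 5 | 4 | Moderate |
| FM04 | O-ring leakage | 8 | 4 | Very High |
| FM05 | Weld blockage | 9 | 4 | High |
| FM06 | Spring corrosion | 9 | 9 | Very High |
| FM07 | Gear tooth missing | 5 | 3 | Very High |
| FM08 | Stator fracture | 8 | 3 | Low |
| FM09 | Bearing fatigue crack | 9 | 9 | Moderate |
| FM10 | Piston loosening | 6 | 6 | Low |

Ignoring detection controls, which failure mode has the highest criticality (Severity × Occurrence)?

Criticality = Severity × Occurrence:
  FM01: 7 × 3 = 21
  FM02: 2 × 8 = 16
  FM03: 6 × 5 = 30
  FM04: 9 × 8 = 72
  FM05: 7 × 9 = 63
  FM06: 9 × 9 = 81
  FM07: 9 × 5 = 45
  FM08: 4 × 8 = 32
  FM09: 6 × 9 = 54
  FM10: 4 × 6 = 24
Highest criticality is 81 → FM06.

FM06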